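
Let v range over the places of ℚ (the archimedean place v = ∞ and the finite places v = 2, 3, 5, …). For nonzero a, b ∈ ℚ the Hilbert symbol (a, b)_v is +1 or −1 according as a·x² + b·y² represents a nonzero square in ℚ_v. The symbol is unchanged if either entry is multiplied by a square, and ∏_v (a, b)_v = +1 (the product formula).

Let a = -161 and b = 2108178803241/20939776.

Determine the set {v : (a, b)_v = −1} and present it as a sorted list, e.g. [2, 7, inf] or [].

[7, 41]

(a, b) ≡ (-161, 6601) mod (ℚ^×)²; places V = {2, 3, 7, 11, 13, 23, 37, 41, ∞}.
(a,b)_7: α=1, u≡5; β=3, v≡5 (mod 7); (5|7)=-1, (5|7)=-1; sign (−1)^1·-1^3·-1^1 = -1.
(a,b)_∞: sgn(-161)=−, sgn(6601)=+, so +1.
(a,b)_41: α=0, u≡3; β=1, v≡13 (mod 41); (3|41)=-1, (13|41)=-1; sign (−1)^0·-1^1·-1^0 = -1.
(a,b)_3: α=0, u≡1; β=2, v≡1 (mod 3); (1|3)=+1, (1|3)=+1; sign (−1)^0·+1^2·+1^0 = +1.
(a,b)_11: α=0, u≡4; β=-2, v≡4 (mod 11); (4|11)=+1, (4|11)=+1; sign (−1)^0·+1^-2·+1^0 = +1.
(a,b)_37: α=0, u≡24; β=2, v≡22 (mod 37); (24|37)=-1, (22|37)=-1; sign (−1)^0·-1^2·-1^0 = +1.
(a,b)_2: α=0, β=-10; u≡7, v≡1 (mod 8); ε(u)ε(v)=1·0, αω(v)=0·0, βω(u)=-10·0; sum ≡ 0  ⇒  +1.
(a,b)_23: α=1, u≡16; β=3, v≡22 (mod 23); (16|23)=+1, (22|23)=-1; sign (−1)^1·+1^3·-1^1 = +1.
(a,b)_13: α=0, u≡8; β=-2, v≡4 (mod 13); (8|13)=-1, (4|13)=+1; sign (−1)^0·-1^-2·+1^0 = +1.
Ram(-161, 6601) = {7, 41}; no ℚ_7-point on the conic.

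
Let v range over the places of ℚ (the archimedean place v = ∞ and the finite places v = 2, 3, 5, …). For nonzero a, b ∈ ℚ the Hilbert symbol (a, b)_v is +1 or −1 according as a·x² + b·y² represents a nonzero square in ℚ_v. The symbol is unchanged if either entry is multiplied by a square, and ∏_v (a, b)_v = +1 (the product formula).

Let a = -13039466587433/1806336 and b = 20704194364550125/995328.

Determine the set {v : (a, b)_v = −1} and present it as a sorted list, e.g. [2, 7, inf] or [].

[2, 5, 13, 29]

(a, b) ≡ (-377, 10335) mod (ℚ^×)²; places V = {2, 3, 5, 7, 11, 13, 29, 53, ∞}.
(a,b)_11: α=4, u≡7; β=2, v≡7 (mod 11); (7|11)=-1, (7|11)=-1; sign (−1)^0·-1^2·-1^4 = +1.
(a,b)_2: α=-12, β=-12; u≡7, v≡7 (mod 8); ε(u)ε(v)=1·1, αω(v)=-12·0, βω(u)=-12·0; sum ≡ 1  ⇒  -1.
(a,b)_29: α=3, u≡13; β=4, v≡19 (mod 29); (13|29)=+1, (19|29)=-1; sign (−1)^0·+1^4·-1^3 = -1.
(a,b)_53: α=2, u≡9; β=3, v≡16 (mod 53); (9|53)=+1, (16|53)=+1; sign (−1)^0·+1^3·+1^2 = +1.
(a,b)_3: α=-2, u≡1; β=-5, v≡1 (mod 3); (1|3)=+1, (1|3)=+1; sign (−1)^0·+1^-5·+1^-2 = +1.
(a,b)_5: α=0, u≡2; β=3, v≡2 (mod 5); (2|5)=-1, (2|5)=-1; sign (−1)^0·-1^3·-1^0 = -1.
(a,b)_7: α=-2, u≡4; β=0, v≡6 (mod 7); (4|7)=+1, (6|7)=-1; sign (−1)^0·+1^0·-1^-2 = +1.
(a,b)_∞: sgn(-377)=−, sgn(10335)=+, so +1.
(a,b)_13: α=1, u≡3; β=1, v≡2 (mod 13); (3|13)=+1, (2|13)=-1; sign (−1)^0·+1^1·-1^1 = -1.
|Ram(-377, 10335)| = 4, even; anisotropic at {2, 5, 13, 29}.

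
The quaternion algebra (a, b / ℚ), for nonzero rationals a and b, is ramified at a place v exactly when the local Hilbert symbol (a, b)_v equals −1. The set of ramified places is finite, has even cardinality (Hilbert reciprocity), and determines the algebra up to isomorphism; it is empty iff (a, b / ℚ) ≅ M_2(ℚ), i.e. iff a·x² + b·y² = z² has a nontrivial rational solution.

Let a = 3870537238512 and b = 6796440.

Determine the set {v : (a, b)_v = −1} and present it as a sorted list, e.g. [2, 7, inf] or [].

(a, b) ≡ (87, 188790) mod (ℚ^×)²; places V = {2, 3, 5, 7, 29, 31, ∞}.
(a,b)_∞: sgn(87)=+, sgn(188790)=+, so +1.
(a,b)_3: α=11, u≡2; β=3, v≡2 (mod 3); (2|3)=-1, (2|3)=-1; sign (−1)^1·-1^3·-1^11 = -1.
(a,b)_2: α=4, β=3; u≡7, v≡3 (mod 8); ε(u)ε(v)=1·1, αω(v)=4·1, βω(u)=3·0; sum ≡ 1  ⇒  -1.
(a,b)_31: α=2, u≡14; β=1, v≡8 (mod 31); (14|31)=+1, (8|31)=+1; sign (−1)^0·+1^1·+1^2 = +1.
(a,b)_5: α=0, u≡2; β=1, v≡3 (mod 5); (2|5)=-1, (3|5)=-1; sign (−1)^0·-1^1·-1^0 = -1.
(a,b)_29: α=1, u≡2; β=1, v≡11 (mod 29); (2|29)=-1, (11|29)=-1; sign (−1)^0·-1^1·-1^1 = +1.
(a,b)_7: α=2, u≡6; β=1, v≡6 (mod 7); (6|7)=-1, (6|7)=-1; sign (−1)^0·-1^1·-1^2 = -1.
Ram(87, 188790) = {2, 3, 5, 7}; no ℚ_2-point on the conic.

[2, 3, 5, 7]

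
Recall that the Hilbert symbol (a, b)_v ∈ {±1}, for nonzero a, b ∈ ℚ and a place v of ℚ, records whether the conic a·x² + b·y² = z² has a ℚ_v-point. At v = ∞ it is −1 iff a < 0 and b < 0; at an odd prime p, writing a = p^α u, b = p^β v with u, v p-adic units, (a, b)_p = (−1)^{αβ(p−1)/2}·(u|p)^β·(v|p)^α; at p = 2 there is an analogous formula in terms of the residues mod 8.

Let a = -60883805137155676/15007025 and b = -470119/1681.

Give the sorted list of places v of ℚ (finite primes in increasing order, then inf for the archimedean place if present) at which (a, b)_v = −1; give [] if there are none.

[13, 31, 41, inf]

(a, b) ≡ (-12162861191, -559) mod (ℚ^×)²; places V = {2, 5, 11, 13, 17, 19, 29, 31, 41, 43, 53, ∞}.
(a,b)_17: α=1, u≡4; β=0, v≡9 (mod 17); (4|17)=+1, (9|17)=+1; sign (−1)^0·+1^0·+1^1 = +1.
(a,b)_5: α=-2, u≡4; β=0, v≡1 (mod 5); (4|5)=+1, (1|5)=+1; sign (−1)^0·+1^0·+1^-2 = +1.
(a,b)_43: α=1, u≡41; β=1, v≡8 (mod 43); (41|43)=+1, (8|43)=-1; sign (−1)^1·+1^1·-1^1 = +1.
(a,b)_11: α=-4, u≡3; β=0, v≡6 (mod 11); (3|11)=+1, (6|11)=-1; sign (−1)^0·+1^0·-1^-4 = +1.
(a,b)_19: α=3, u≡2; β=0, v≡4 (mod 19); (2|19)=-1, (4|19)=+1; sign (−1)^0·-1^0·+1^3 = +1.
(a,b)_∞: sgn(-12162861191)=−, sgn(-559)=−, so -1.
(a,b)_41: α=-1, u≡16; β=-2, v≡28 (mod 41); (16|41)=+1, (28|41)=-1; sign (−1)^0·+1^-2·-1^-1 = -1.
(a,b)_13: α=3, u≡5; β=1, v≡4 (mod 13); (5|13)=-1, (4|13)=+1; sign (−1)^0·-1^1·+1^3 = -1.
(a,b)_31: α=1, u≡11; β=0, v≡26 (mod 31); (11|31)=-1, (26|31)=-1; sign (−1)^0·-1^0·-1^1 = -1.
(a,b)_2: α=2, β=0; u≡1, v≡1 (mod 8); ε(u)ε(v)=0·0, αω(v)=2·0, βω(u)=0·0; sum ≡ 0  ⇒  +1.
(a,b)_29: α=2, u≡21; β=2, v≡8 (mod 29); (21|29)=-1, (8|29)=-1; sign (−1)^0·-1^2·-1^2 = +1.
(a,b)_53: α=1, u≡20; β=0, v≡43 (mod 53); (20|53)=-1, (43|53)=+1; sign (−1)^0·-1^0·+1^1 = +1.
|Ram(-12162861191, -559)| = 4, even; anisotropic at {13, 31, 41, ∞}.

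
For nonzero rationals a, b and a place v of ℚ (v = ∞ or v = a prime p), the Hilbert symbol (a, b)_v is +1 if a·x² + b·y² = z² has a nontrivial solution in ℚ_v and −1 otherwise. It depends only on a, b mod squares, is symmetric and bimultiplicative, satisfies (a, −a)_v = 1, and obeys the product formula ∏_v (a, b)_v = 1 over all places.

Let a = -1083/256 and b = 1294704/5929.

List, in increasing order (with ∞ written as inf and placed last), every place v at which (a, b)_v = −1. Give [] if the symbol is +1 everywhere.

[]

Mod squares: a ≡ -3, b ≡ 111. Check v ∈ {∞, 2, 3, 7, 11, 19, 37}.
v=3: a=3^1·(≡2), b=3^7·(≡1) mod 3; (2|3)=-1, (1|3)=+1; (−1)^{1·7·1}·(-1)^7·(+1)^1 = +1.
v=11: a=11^0·(≡2), b=11^-2·(≡3) mod 11; (2|11)=-1, (3|11)=+1; (−1)^{0·-2·5}·(-1)^-2·(+1)^0 = +1.
v=7: a=7^0·(≡4), b=7^-2·(≡6) mod 7; (4|7)=+1, (6|7)=-1; (−1)^{0·-2·3}·(+1)^-2·(-1)^0 = +1.
v=19: a=19^2·(≡6), b=19^0·(≡6) mod 19; (6|19)=+1, (6|19)=+1; (−1)^{2·0·9}·(+1)^0·(+1)^2 = +1.
v=∞: -3 < 0 and 111 > 0  ⇒  (a,b)_∞ = +1.
v=37: a=37^0·(≡28), b=37^1·(≡3) mod 37; (28|37)=+1, (3|37)=+1; (−1)^{0·1·18}·(+1)^1·(+1)^0 = +1.
v=2: v_2(a)=-8, v_2(b)=4; units ≡ 5, 7 (mod 8); ε·ε+αω+βω = 0·1+-8·0+4·1 ≡ 0  ⇒  (a,b)_2 = +1.
Every local symbol is +1, so the conic -3·x² + 111·y² = z² has ℚ_v-points for all v and hence a ℚ-point; (a, b / ℚ) ≅ M_2(ℚ).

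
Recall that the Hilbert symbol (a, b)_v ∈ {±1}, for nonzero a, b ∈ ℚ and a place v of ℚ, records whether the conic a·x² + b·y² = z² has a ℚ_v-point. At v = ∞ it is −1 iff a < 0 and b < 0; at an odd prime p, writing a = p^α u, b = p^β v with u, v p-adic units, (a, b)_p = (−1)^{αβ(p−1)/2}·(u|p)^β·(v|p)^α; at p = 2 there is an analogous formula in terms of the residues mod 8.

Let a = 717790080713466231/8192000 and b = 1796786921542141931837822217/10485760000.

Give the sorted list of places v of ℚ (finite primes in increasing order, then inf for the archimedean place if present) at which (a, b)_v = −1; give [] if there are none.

(a, b) ≡ (59755, 17) mod (ℚ^×)²; places V = {2, 3, 5, 17, 19, 37, ∞}.
(a,b)_2: α=-16, β=-24; u≡3, v≡1 (mod 8); ε(u)ε(v)=1·0, αω(v)=-16·0, βω(u)=-24·1; sum ≡ 0  ⇒  +1.
(a,b)_37: α=7, u≡8; β=10, v≡2 (mod 37); (8|37)=-1, (2|37)=-1; sign (−1)^0·-1^10·-1^7 = -1.
(a,b)_3: α=4, u≡1; β=6, v≡2 (mod 3); (1|3)=+1, (2|3)=-1; sign (−1)^0·+1^6·-1^4 = +1.
(a,b)_5: α=-3, u≡1; β=-4, v≡2 (mod 5); (1|5)=+1, (2|5)=-1; sign (−1)^0·+1^-4·-1^-3 = -1.
(a,b)_17: α=3, u≡8; β=5, v≡16 (mod 17); (8|17)=+1, (16|17)=+1; sign (−1)^0·+1^5·+1^3 = +1.
(a,b)_19: α=1, u≡18; β=2, v≡16 (mod 19); (18|19)=-1, (16|19)=+1; sign (−1)^0·-1^2·+1^1 = +1.
(a,b)_∞: sgn(59755)=+, sgn(17)=+, so +1.
|Ram(59755, 17)| = 2, even; anisotropic at {5, 37}.

[5, 37]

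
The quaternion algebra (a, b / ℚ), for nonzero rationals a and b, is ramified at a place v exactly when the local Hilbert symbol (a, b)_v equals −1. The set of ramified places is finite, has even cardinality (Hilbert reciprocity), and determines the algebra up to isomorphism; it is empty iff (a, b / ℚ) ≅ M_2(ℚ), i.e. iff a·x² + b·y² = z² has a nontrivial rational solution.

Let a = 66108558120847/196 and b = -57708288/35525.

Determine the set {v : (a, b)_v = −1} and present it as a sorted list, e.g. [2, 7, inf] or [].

Mod squares: a ≡ 1228063, b ≡ -667. Check v ∈ {∞, 2, 3, 5, 7, 11, 17, 23, 29, 47, 53}.
v=11: a=11^2·(≡3), b=11^2·(≡9) mod 11; (3|11)=+1, (9|11)=+1; (−1)^{2·2·5}·(+1)^2·(+1)^2 = +1.
v=3: a=3^0·(≡1), b=3^4·(≡2) mod 3; (1|3)=+1, (2|3)=-1; (−1)^{0·4·1}·(+1)^4·(-1)^0 = +1.
v=23: a=23^2·(≡18), b=23^1·(≡17) mod 23; (18|23)=+1, (17|23)=-1; (−1)^{2·1·11}·(+1)^1·(-1)^2 = +1.
v=∞: 1228063 > 0 and -667 < 0  ⇒  (a,b)_∞ = +1.
v=2: v_2(a)=-2, v_2(b)=8; units ≡ 7, 5 (mod 8); ε·ε+αω+βω = 1·0+-2·1+8·0 ≡ 0  ⇒  (a,b)_2 = +1.
v=17: a=17^1·(≡10), b=17^0·(≡4) mod 17; (10|17)=-1, (4|17)=+1; (−1)^{1·0·8}·(-1)^0·(+1)^1 = +1.
v=47: a=47^1·(≡20), b=47^0·(≡33) mod 47; (20|47)=-1, (33|47)=-1; (−1)^{1·0·23}·(-1)^0·(-1)^1 = -1.
v=5: a=5^0·(≡2), b=5^-2·(≡2) mod 5; (2|5)=-1, (2|5)=-1; (−1)^{0·-2·2}·(-1)^-2·(-1)^0 = +1.
v=53: a=53^1·(≡47), b=53^0·(≡19) mod 53; (47|53)=+1, (19|53)=-1; (−1)^{1·0·26}·(+1)^0·(-1)^1 = -1.
v=29: a=29^3·(≡23), b=29^-1·(≡25) mod 29; (23|29)=+1, (25|29)=+1; (−1)^{3·-1·14}·(+1)^-1·(+1)^3 = +1.
v=7: a=7^-2·(≡1), b=7^-2·(≡5) mod 7; (1|7)=+1, (5|7)=-1; (−1)^{-2·-2·3}·(+1)^-2·(-1)^-2 = +1.
(1228063, -667 / ℚ) ramifies at {47, 53}: a division algebra.

[47, 53]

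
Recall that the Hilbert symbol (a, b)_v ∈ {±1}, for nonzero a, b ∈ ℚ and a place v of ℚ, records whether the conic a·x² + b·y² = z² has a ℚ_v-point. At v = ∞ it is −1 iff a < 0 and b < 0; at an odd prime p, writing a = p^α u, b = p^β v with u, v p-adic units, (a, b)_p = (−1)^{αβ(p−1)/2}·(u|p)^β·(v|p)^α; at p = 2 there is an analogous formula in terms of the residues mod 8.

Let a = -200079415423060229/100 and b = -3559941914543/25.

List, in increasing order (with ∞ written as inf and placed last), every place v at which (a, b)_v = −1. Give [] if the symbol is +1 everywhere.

(a, b) ≡ (-26381, -23) mod (ℚ^×)²; places V = {2, 5, 7, 23, 31, 37, ∞}.
(a,b)_5: α=-2, u≡4; β=-2, v≡2 (mod 5); (4|5)=+1, (2|5)=-1; sign (−1)^0·+1^-2·-1^-2 = +1.
(a,b)_2: α=-2, β=0; u≡3, v≡1 (mod 8); ε(u)ε(v)=1·0, αω(v)=-2·0, βω(u)=0·1; sum ≡ 0  ⇒  +1.
(a,b)_7: α=8, u≡1; β=6, v≡3 (mod 7); (1|7)=+1, (3|7)=-1; sign (−1)^0·+1^6·-1^8 = +1.
(a,b)_31: α=3, u≡24; β=2, v≡25 (mod 31); (24|31)=-1, (25|31)=+1; sign (−1)^0·-1^2·+1^3 = +1.
(a,b)_∞: sgn(-26381)=−, sgn(-23)=−, so -1.
(a,b)_37: α=3, u≡9; β=2, v≡18 (mod 37); (9|37)=+1, (18|37)=-1; sign (−1)^0·+1^2·-1^3 = -1.
(a,b)_23: α=1, u≡6; β=1, v≡5 (mod 23); (6|23)=+1, (5|23)=-1; sign (−1)^1·+1^1·-1^1 = +1.
|Ram(-26381, -23)| = 2, even; anisotropic at {37, ∞}.

[37, inf]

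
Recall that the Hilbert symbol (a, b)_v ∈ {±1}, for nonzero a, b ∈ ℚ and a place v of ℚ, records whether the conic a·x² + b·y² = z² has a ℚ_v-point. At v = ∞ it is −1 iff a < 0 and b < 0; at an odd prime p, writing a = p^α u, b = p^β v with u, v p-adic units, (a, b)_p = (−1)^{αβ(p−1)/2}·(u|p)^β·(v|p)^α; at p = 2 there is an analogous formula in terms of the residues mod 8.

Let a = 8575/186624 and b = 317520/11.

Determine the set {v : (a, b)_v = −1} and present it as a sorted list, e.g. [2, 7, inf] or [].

Mod squares: a ≡ 7, b ≡ 55. Check v ∈ {∞, 2, 3, 5, 7, 11}.
v=5: a=5^2·(≡2), b=5^1·(≡4) mod 5; (2|5)=-1, (4|5)=+1; (−1)^{2·1·2}·(-1)^1·(+1)^2 = -1.
v=3: a=3^-6·(≡1), b=3^4·(≡1) mod 3; (1|3)=+1, (1|3)=+1; (−1)^{-6·4·1}·(+1)^4·(+1)^-6 = +1.
v=7: a=7^3·(≡1), b=7^2·(≡3) mod 7; (1|7)=+1, (3|7)=-1; (−1)^{3·2·3}·(+1)^2·(-1)^3 = -1.
v=11: a=11^0·(≡8), b=11^-1·(≡5) mod 11; (8|11)=-1, (5|11)=+1; (−1)^{0·-1·5}·(-1)^-1·(+1)^0 = -1.
v=∞: 7 > 0 and 55 > 0  ⇒  (a,b)_∞ = +1.
v=2: v_2(a)=-8, v_2(b)=4; units ≡ 7, 7 (mod 8); ε·ε+αω+βω = 1·1+-8·0+4·0 ≡ 1  ⇒  (a,b)_2 = -1.
|Ram(7, 55)| = 4, even; anisotropic at {2, 5, 7, 11}.

[2, 5, 7, 11]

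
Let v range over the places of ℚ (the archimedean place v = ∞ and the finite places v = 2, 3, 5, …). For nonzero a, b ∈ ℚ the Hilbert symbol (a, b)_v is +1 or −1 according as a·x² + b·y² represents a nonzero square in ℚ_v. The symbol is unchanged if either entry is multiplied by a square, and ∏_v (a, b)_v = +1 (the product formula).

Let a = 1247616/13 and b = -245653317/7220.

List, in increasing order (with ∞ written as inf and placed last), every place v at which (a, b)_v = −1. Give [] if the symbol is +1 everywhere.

(a, b) ≡ (78, -65) mod (ℚ^×)²; places V = {2, 3, 5, 7, 13, 19, 23, ∞}.
(a,b)_19: α=2, u≡13; β=-2, v≡1 (mod 19); (13|19)=-1, (1|19)=+1; sign (−1)^0·-1^-2·+1^2 = +1.
(a,b)_7: α=0, u≡1; β=2, v≡6 (mod 7); (1|7)=+1, (6|7)=-1; sign (−1)^0·+1^2·-1^0 = +1.
(a,b)_∞: sgn(78)=+, sgn(-65)=−, so +1.
(a,b)_3: α=3, u≡2; β=6, v≡1 (mod 3); (2|3)=-1, (1|3)=+1; sign (−1)^0·-1^6·+1^3 = +1.
(a,b)_23: α=0, u≡18; β=2, v≡13 (mod 23); (18|23)=+1, (13|23)=+1; sign (−1)^0·+1^2·+1^0 = +1.
(a,b)_13: α=-1, u≡6; β=1, v≡8 (mod 13); (6|13)=-1, (8|13)=-1; sign (−1)^0·-1^1·-1^-1 = +1.
(a,b)_2: α=7, β=-2; u≡7, v≡7 (mod 8); ε(u)ε(v)=1·1, αω(v)=7·0, βω(u)=-2·0; sum ≡ 1  ⇒  -1.
(a,b)_5: α=0, u≡2; β=-1, v≡2 (mod 5); (2|5)=-1, (2|5)=-1; sign (−1)^0·-1^-1·-1^0 = -1.
(78, -65 / ℚ) ramifies at {2, 5}: a division algebra.

[2, 5]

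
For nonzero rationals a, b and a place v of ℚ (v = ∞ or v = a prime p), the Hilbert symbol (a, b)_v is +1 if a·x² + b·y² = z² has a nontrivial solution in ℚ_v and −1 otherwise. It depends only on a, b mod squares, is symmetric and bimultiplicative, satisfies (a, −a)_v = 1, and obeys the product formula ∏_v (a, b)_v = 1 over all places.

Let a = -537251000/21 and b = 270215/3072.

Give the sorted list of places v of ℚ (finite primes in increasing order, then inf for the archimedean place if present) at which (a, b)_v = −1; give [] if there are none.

[2, 5, 7, 11]

Mod squares: a ≡ -2310, b ≡ 2805. Check v ∈ {∞, 2, 3, 5, 7, 11, 13, 17}.
v=7: a=7^-1·(≡5), b=7^0·(≡6) mod 7; (5|7)=-1, (6|7)=-1; (−1)^{-1·0·3}·(-1)^0·(-1)^-1 = -1.
v=11: a=11^1·(≡10), b=11^1·(≡8) mod 11; (10|11)=-1, (8|11)=-1; (−1)^{1·1·5}·(-1)^1·(-1)^1 = -1.
v=3: a=3^-1·(≡1), b=3^-1·(≡2) mod 3; (1|3)=+1, (2|3)=-1; (−1)^{-1·-1·1}·(+1)^-1·(-1)^-1 = +1.
v=17: a=17^2·(≡13), b=17^3·(≡6) mod 17; (13|17)=+1, (6|17)=-1; (−1)^{2·3·8}·(+1)^3·(-1)^2 = +1.
v=∞: -2310 < 0 and 2805 > 0  ⇒  (a,b)_∞ = +1.
v=13: a=13^2·(≡9), b=13^0·(≡9) mod 13; (9|13)=+1, (9|13)=+1; (−1)^{2·0·6}·(+1)^0·(+1)^2 = +1.
v=5: a=5^3·(≡2), b=5^1·(≡4) mod 5; (2|5)=-1, (4|5)=+1; (−1)^{3·1·2}·(-1)^1·(+1)^3 = -1.
v=2: v_2(a)=3, v_2(b)=-10; units ≡ 5, 5 (mod 8); ε·ε+αω+βω = 0·0+3·1+-10·1 ≡ 1  ⇒  (a,b)_2 = -1.
|Ram(-2310, 2805)| = 4, even; anisotropic at {2, 5, 7, 11}.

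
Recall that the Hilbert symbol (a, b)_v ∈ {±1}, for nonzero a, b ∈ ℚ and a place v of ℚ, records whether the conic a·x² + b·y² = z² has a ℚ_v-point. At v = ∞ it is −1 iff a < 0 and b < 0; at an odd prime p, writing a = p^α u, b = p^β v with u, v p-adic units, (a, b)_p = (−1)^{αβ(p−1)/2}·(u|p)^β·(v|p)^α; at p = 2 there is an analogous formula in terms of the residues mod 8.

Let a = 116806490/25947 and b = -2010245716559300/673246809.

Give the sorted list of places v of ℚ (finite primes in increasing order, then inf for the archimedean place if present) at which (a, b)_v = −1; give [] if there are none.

[2, 5, 19, 43]

Mod squares: a ≡ 416670, b ≡ -17. Check v ∈ {∞, 2, 3, 5, 11, 17, 19, 29, 31, 43}.
v=19: a=19^1·(≡9), b=19^2·(≡2) mod 19; (9|19)=+1, (2|19)=-1; (−1)^{1·2·9}·(+1)^2·(-1)^1 = -1.
v=2: v_2(a)=1, v_2(b)=2; units ≡ 7, 7 (mod 8); ε·ε+αω+βω = 1·1+1·0+2·0 ≡ 1  ⇒  (a,b)_2 = -1.
v=5: a=5^1·(≡4), b=5^2·(≡2) mod 5; (4|5)=+1, (2|5)=-1; (−1)^{1·2·2}·(+1)^2·(-1)^1 = -1.
v=29: a=29^2·(≡17), b=29^0·(≡21) mod 29; (17|29)=-1, (21|29)=-1; (−1)^{2·0·14}·(-1)^0·(-1)^2 = +1.
v=3: a=3^-3·(≡2), b=3^-6·(≡1) mod 3; (2|3)=-1, (1|3)=+1; (−1)^{-3·-6·1}·(-1)^-6·(+1)^-3 = +1.
v=17: a=17^1·(≡16), b=17^1·(≡2) mod 17; (16|17)=+1, (2|17)=+1; (−1)^{1·1·8}·(+1)^1·(+1)^1 = +1.
v=31: a=31^-2·(≡21), b=31^-4·(≡4) mod 31; (21|31)=-1, (4|31)=+1; (−1)^{-2·-4·15}·(-1)^-4·(+1)^-2 = +1.
v=11: a=11^0·(≡1), b=11^6·(≡3) mod 11; (1|11)=+1, (3|11)=+1; (−1)^{0·6·5}·(+1)^6·(+1)^0 = +1.
v=∞: 416670 > 0 and -17 < 0  ⇒  (a,b)_∞ = +1.
v=43: a=43^1·(≡21), b=43^2·(≡18) mod 43; (21|43)=+1, (18|43)=-1; (−1)^{1·2·21}·(+1)^2·(-1)^1 = -1.
(416670, -17 / ℚ) ramifies at {2, 5, 19, 43}: a division algebra.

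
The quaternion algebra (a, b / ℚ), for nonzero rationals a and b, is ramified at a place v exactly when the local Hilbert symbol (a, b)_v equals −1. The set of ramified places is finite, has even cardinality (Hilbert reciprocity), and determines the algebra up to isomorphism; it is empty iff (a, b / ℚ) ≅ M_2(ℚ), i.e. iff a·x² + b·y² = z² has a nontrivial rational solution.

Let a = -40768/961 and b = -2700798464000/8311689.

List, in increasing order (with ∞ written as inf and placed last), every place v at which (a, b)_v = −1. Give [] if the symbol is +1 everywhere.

[2, 5, 13, inf]

(a, b) ≡ (-13, -65) mod (ℚ^×)²; places V = {2, 3, 5, 7, 13, 31, ∞}.
(a,b)_3: α=0, u≡2; β=-2, v≡1 (mod 3); (2|3)=-1, (1|3)=+1; sign (−1)^0·-1^-2·+1^0 = +1.
(a,b)_2: α=6, β=12; u≡3, v≡7 (mod 8); ε(u)ε(v)=1·1, αω(v)=6·0, βω(u)=12·1; sum ≡ 1  ⇒  -1.
(a,b)_5: α=0, u≡2; β=3, v≡2 (mod 5); (2|5)=-1, (2|5)=-1; sign (−1)^0·-1^3·-1^0 = -1.
(a,b)_13: α=1, u≡3; β=3, v≡5 (mod 13); (3|13)=+1, (5|13)=-1; sign (−1)^0·+1^3·-1^1 = -1.
(a,b)_31: α=-2, u≡28; β=-4, v≡18 (mod 31); (28|31)=+1, (18|31)=+1; sign (−1)^0·+1^-4·+1^-2 = +1.
(a,b)_7: α=2, u≡4; β=4, v≡6 (mod 7); (4|7)=+1, (6|7)=-1; sign (−1)^0·+1^4·-1^2 = +1.
(a,b)_∞: sgn(-13)=−, sgn(-65)=−, so -1.
(-13, -65 / ℚ) ramifies at {2, 5, 13, ∞}: a division algebra.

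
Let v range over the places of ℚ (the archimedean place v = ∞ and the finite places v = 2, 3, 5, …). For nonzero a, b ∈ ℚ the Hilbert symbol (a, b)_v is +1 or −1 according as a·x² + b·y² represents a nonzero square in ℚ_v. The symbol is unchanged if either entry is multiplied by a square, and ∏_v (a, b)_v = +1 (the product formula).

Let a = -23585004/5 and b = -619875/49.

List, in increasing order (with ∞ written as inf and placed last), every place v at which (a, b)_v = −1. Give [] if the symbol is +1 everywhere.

Mod squares: a ≡ -3895, b ≡ -2755. Check v ∈ {∞, 2, 3, 5, 7, 19, 29, 41}.
v=19: a=19^1·(≡6), b=19^1·(≡5) mod 19; (6|19)=+1, (5|19)=+1; (−1)^{1·1·9}·(+1)^1·(+1)^1 = -1.
v=29: a=29^2·(≡23), b=29^1·(≡26) mod 29; (23|29)=+1, (26|29)=-1; (−1)^{2·1·14}·(+1)^1·(-1)^2 = +1.
v=7: a=7^0·(≡1), b=7^-2·(≡3) mod 7; (1|7)=+1, (3|7)=-1; (−1)^{0·-2·3}·(+1)^-2·(-1)^0 = +1.
v=41: a=41^1·(≡30), b=41^0·(≡21) mod 41; (30|41)=-1, (21|41)=+1; (−1)^{1·0·20}·(-1)^0·(+1)^1 = +1.
v=∞: -3895 < 0 and -2755 < 0  ⇒  (a,b)_∞ = -1.
v=5: a=5^-1·(≡1), b=5^3·(≡4) mod 5; (1|5)=+1, (4|5)=+1; (−1)^{-1·3·2}·(+1)^3·(+1)^-1 = +1.
v=2: v_2(a)=2, v_2(b)=0; units ≡ 1, 5 (mod 8); ε·ε+αω+βω = 0·0+2·1+0·0 ≡ 0  ⇒  (a,b)_2 = +1.
v=3: a=3^2·(≡2), b=3^2·(≡2) mod 3; (2|3)=-1, (2|3)=-1; (−1)^{2·2·1}·(-1)^2·(-1)^2 = +1.
|Ram(-3895, -2755)| = 2, even; anisotropic at {19, ∞}.

[19, inf]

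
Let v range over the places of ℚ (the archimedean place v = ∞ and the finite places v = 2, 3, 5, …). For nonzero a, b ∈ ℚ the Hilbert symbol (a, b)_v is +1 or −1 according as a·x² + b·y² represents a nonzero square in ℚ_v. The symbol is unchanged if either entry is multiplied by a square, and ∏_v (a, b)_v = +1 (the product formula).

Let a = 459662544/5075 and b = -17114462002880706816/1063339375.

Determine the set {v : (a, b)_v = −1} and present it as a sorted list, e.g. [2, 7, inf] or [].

(a, b) ≡ (5355343, -7) mod (ℚ^×)²; places V = {2, 3, 5, 7, 11, 17, 23, 29, 31, 37, ∞}.
(a,b)_37: α=1, u≡32; β=2, v≡27 (mod 37); (32|37)=-1, (27|37)=+1; sign (−1)^0·-1^2·+1^1 = +1.
(a,b)_17: α=0, u≡6; β=-2, v≡5 (mod 17); (6|17)=-1, (5|17)=-1; sign (−1)^0·-1^-2·-1^0 = +1.
(a,b)_29: α=-1, u≡16; β=-2, v≡7 (mod 29); (16|29)=+1, (7|29)=+1; sign (−1)^0·+1^-2·+1^-1 = +1.
(a,b)_3: α=2, u≡1; β=8, v≡2 (mod 3); (1|3)=+1, (2|3)=-1; sign (−1)^0·+1^8·-1^2 = +1.
(a,b)_5: α=-2, u≡3; β=-4, v≡3 (mod 5); (3|5)=-1, (3|5)=-1; sign (−1)^0·-1^-4·-1^-2 = +1.
(a,b)_23: α=1, u≡2; β=2, v≡6 (mod 23); (2|23)=+1, (6|23)=+1; sign (−1)^0·+1^2·+1^1 = +1.
(a,b)_31: α=1, u≡21; β=2, v≡3 (mod 31); (21|31)=-1, (3|31)=-1; sign (−1)^0·-1^2·-1^1 = -1.
(a,b)_11: α=2, u≡9; β=4, v≡3 (mod 11); (9|11)=+1, (3|11)=+1; sign (−1)^0·+1^4·+1^2 = +1.
(a,b)_∞: sgn(5355343)=+, sgn(-7)=−, so +1.
(a,b)_7: α=-1, u≡3; β=-1, v≡3 (mod 7); (3|7)=-1, (3|7)=-1; sign (−1)^1·-1^-1·-1^-1 = -1.
(a,b)_2: α=4, β=8; u≡7, v≡1 (mod 8); ε(u)ε(v)=1·0, αω(v)=4·0, βω(u)=8·0; sum ≡ 0  ⇒  +1.
Ram(5355343, -7) = {7, 31}; no ℚ_7-point on the conic.

[7, 31]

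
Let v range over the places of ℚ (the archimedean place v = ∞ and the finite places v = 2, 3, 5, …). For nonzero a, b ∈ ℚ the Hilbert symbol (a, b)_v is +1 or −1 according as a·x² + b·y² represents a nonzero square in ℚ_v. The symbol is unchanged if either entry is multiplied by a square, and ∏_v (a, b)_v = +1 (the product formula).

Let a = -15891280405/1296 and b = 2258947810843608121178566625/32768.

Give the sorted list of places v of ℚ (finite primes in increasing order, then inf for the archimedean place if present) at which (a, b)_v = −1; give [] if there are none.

Mod squares: a ≡ -1919005, b ≡ 86180770. Check v ∈ {∞, 2, 3, 5, 7, 11, 13, 19, 23, 37, 41}.
v=2: v_2(a)=-4, v_2(b)=-15; units ≡ 3, 1 (mod 8); ε·ε+αω+βω = 1·0+-4·0+-15·1 ≡ 1  ⇒  (a,b)_2 = -1.
v=23: a=23^1·(≡4), b=23^3·(≡11) mod 23; (4|23)=+1, (11|23)=-1; (−1)^{1·3·11}·(+1)^3·(-1)^1 = +1.
v=41: a=41^1·(≡19), b=41^3·(≡39) mod 41; (19|41)=-1, (39|41)=+1; (−1)^{1·3·20}·(-1)^3·(+1)^1 = -1.
v=∞: -1919005 < 0 and 86180770 > 0  ⇒  (a,b)_∞ = +1.
v=3: a=3^-4·(≡2), b=3^0·(≡1) mod 3; (2|3)=-1, (1|3)=+1; (−1)^{-4·0·1}·(-1)^0·(+1)^-4 = +1.
v=37: a=37^1·(≡11), b=37^3·(≡22) mod 37; (11|37)=+1, (22|37)=-1; (−1)^{1·3·18}·(+1)^3·(-1)^1 = -1.
v=7: a=7^2·(≡3), b=7^6·(≡1) mod 7; (3|7)=-1, (1|7)=+1; (−1)^{2·6·3}·(-1)^6·(+1)^2 = +1.
v=19: a=19^0·(≡18), b=19^1·(≡6) mod 19; (18|19)=-1, (6|19)=+1; (−1)^{0·1·9}·(-1)^1·(+1)^0 = -1.
v=11: a=11^1·(≡5), b=11^4·(≡3) mod 11; (5|11)=+1, (3|11)=+1; (−1)^{1·4·5}·(+1)^4·(+1)^1 = +1.
v=13: a=13^2·(≡12), b=13^1·(≡5) mod 13; (12|13)=+1, (5|13)=-1; (−1)^{2·1·6}·(+1)^1·(-1)^2 = +1.
v=5: a=5^1·(≡4), b=5^3·(≡1) mod 5; (4|5)=+1, (1|5)=+1; (−1)^{1·3·2}·(+1)^3·(+1)^1 = +1.
|Ram(-1919005, 86180770)| = 4, even; anisotropic at {2, 19, 37, 41}.

[2, 19, 37, 41]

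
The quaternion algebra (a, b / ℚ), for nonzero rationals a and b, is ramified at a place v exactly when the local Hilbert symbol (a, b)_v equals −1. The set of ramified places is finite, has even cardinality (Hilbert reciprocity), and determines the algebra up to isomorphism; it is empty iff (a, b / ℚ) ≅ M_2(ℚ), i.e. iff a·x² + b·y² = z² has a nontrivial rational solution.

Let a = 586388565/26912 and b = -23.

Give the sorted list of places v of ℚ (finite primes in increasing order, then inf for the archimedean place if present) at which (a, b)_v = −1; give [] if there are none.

[5, 7, 17, 23]

(a, b) ≡ (27370, -23) mod (ℚ^×)²; places V = {2, 3, 5, 7, 17, 23, 29, ∞}.
(a,b)_29: α=-2, u≡13; β=0, v≡6 (mod 29); (13|29)=+1, (6|29)=+1; sign (−1)^0·+1^0·+1^-2 = +1.
(a,b)_5: α=1, u≡4; β=0, v≡2 (mod 5); (4|5)=+1, (2|5)=-1; sign (−1)^0·+1^0·-1^1 = -1.
(a,b)_23: α=3, u≡5; β=1, v≡22 (mod 23); (5|23)=-1, (22|23)=-1; sign (−1)^1·-1^1·-1^3 = -1.
(a,b)_7: α=1, u≡1; β=0, v≡5 (mod 7); (1|7)=+1, (5|7)=-1; sign (−1)^0·+1^0·-1^1 = -1.
(a,b)_2: α=-5, β=0; u≡5, v≡1 (mod 8); ε(u)ε(v)=0·0, αω(v)=-5·0, βω(u)=0·1; sum ≡ 0  ⇒  +1.
(a,b)_17: α=1, u≡3; β=0, v≡11 (mod 17); (3|17)=-1, (11|17)=-1; sign (−1)^0·-1^0·-1^1 = -1.
(a,b)_3: α=4, u≡1; β=0, v≡1 (mod 3); (1|3)=+1, (1|3)=+1; sign (−1)^0·+1^0·+1^4 = +1.
(a,b)_∞: sgn(27370)=+, sgn(-23)=−, so +1.
(27370, -23 / ℚ) ramifies at {5, 7, 17, 23}: a division algebra.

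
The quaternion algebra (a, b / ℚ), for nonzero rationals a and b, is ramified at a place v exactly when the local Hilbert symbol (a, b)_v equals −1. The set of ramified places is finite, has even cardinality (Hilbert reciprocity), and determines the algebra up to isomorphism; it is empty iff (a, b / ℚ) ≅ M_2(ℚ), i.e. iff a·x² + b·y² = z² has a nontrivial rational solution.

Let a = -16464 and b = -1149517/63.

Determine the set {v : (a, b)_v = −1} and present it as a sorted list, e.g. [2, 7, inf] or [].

[3, 7, 53, inf]

(a, b) ≡ (-21, -15211) mod (ℚ^×)²; places V = {2, 3, 7, 23, 41, 53, ∞}.
(a,b)_41: α=0, u≡18; β=1, v≡32 (mod 41); (18|41)=+1, (32|41)=+1; sign (−1)^0·+1^1·+1^0 = +1.
(a,b)_53: α=0, u≡19; β=1, v≡20 (mod 53); (19|53)=-1, (20|53)=-1; sign (−1)^0·-1^1·-1^0 = -1.
(a,b)_3: α=1, u≡2; β=-2, v≡2 (mod 3); (2|3)=-1, (2|3)=-1; sign (−1)^0·-1^-2·-1^1 = -1.
(a,b)_23: α=0, u≡4; β=2, v≡21 (mod 23); (4|23)=+1, (21|23)=-1; sign (−1)^0·+1^2·-1^0 = +1.
(a,b)_7: α=3, u≡1; β=-1, v≡1 (mod 7); (1|7)=+1, (1|7)=+1; sign (−1)^1·+1^-1·+1^3 = -1.
(a,b)_∞: sgn(-21)=−, sgn(-15211)=−, so -1.
(a,b)_2: α=4, β=0; u≡3, v≡5 (mod 8); ε(u)ε(v)=1·0, αω(v)=4·1, βω(u)=0·1; sum ≡ 0  ⇒  +1.
(-21, -15211 / ℚ) ramifies at {3, 7, 53, ∞}: a division algebra.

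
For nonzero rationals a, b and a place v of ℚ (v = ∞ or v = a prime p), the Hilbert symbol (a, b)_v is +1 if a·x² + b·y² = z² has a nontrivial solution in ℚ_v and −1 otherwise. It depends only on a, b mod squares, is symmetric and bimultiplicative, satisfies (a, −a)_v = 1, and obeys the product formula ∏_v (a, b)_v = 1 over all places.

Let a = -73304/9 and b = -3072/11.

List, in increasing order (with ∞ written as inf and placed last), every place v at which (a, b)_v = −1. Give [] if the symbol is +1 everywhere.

Mod squares: a ≡ -374, b ≡ -33. Check v ∈ {∞, 2, 3, 7, 11, 17}.
v=17: a=17^1·(≡12), b=17^0·(≡2) mod 17; (12|17)=-1, (2|17)=+1; (−1)^{1·0·8}·(-1)^0·(+1)^1 = +1.
v=7: a=7^2·(≡1), b=7^0·(≡2) mod 7; (1|7)=+1, (2|7)=+1; (−1)^{2·0·3}·(+1)^0·(+1)^2 = +1.
v=∞: -374 < 0 and -33 < 0  ⇒  (a,b)_∞ = -1.
v=11: a=11^1·(≡10), b=11^-1·(≡8) mod 11; (10|11)=-1, (8|11)=-1; (−1)^{1·-1·5}·(-1)^-1·(-1)^1 = -1.
v=3: a=3^-2·(≡1), b=3^1·(≡1) mod 3; (1|3)=+1, (1|3)=+1; (−1)^{-2·1·1}·(+1)^1·(+1)^-2 = +1.
v=2: v_2(a)=3, v_2(b)=10; units ≡ 5, 7 (mod 8); ε·ε+αω+βω = 0·1+3·0+10·1 ≡ 0  ⇒  (a,b)_2 = +1.
(-374, -33 / ℚ) ramifies at {11, ∞}: a division algebra.

[11, inf]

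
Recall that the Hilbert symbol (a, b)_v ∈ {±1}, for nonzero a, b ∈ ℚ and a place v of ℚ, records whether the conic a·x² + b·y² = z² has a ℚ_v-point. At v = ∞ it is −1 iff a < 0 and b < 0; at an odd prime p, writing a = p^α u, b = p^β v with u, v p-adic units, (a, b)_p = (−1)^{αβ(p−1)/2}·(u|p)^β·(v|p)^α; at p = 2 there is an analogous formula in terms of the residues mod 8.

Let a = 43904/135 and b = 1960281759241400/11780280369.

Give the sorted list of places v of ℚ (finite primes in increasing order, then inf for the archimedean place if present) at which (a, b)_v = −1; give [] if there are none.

(a, b) ≡ (210, 14) mod (ℚ^×)²; places V = {2, 3, 5, 7, 11, 13, 19, 23, 31, 41, ∞}.
(a,b)_19: α=0, u≡7; β=2, v≡12 (mod 19); (7|19)=+1, (12|19)=-1; sign (−1)^0·+1^2·-1^0 = +1.
(a,b)_∞: sgn(210)=+, sgn(14)=+, so +1.
(a,b)_23: α=0, u≡1; β=-2, v≡17 (mod 23); (1|23)=+1, (17|23)=-1; sign (−1)^0·+1^-2·-1^0 = +1.
(a,b)_3: α=-3, u≡1; β=-2, v≡2 (mod 3); (1|3)=+1, (2|3)=-1; sign (−1)^0·+1^-2·-1^-3 = -1.
(a,b)_13: α=0, u≡11; β=-2, v≡4 (mod 13); (11|13)=-1, (4|13)=+1; sign (−1)^0·-1^-2·+1^0 = +1.
(a,b)_11: α=0, u≡1; β=-4, v≡4 (mod 11); (1|11)=+1, (4|11)=+1; sign (−1)^0·+1^-4·+1^0 = +1.
(a,b)_7: α=3, u≡1; β=5, v≡1 (mod 7); (1|7)=+1, (1|7)=+1; sign (−1)^1·+1^5·+1^3 = -1.
(a,b)_41: α=0, u≡37; β=2, v≡3 (mod 41); (37|41)=+1, (3|41)=-1; sign (−1)^0·+1^2·-1^0 = +1.
(a,b)_31: α=0, u≡12; β=2, v≡7 (mod 31); (12|31)=-1, (7|31)=+1; sign (−1)^0·-1^2·+1^0 = +1.
(a,b)_5: α=-1, u≡2; β=2, v≡4 (mod 5); (2|5)=-1, (4|5)=+1; sign (−1)^0·-1^2·+1^-1 = +1.
(a,b)_2: α=7, β=3; u≡1, v≡7 (mod 8); ε(u)ε(v)=0·1, αω(v)=7·0, βω(u)=3·0; sum ≡ 0  ⇒  +1.
Ram(210, 14) = {3, 7}; no ℚ_3-point on the conic.

[3, 7]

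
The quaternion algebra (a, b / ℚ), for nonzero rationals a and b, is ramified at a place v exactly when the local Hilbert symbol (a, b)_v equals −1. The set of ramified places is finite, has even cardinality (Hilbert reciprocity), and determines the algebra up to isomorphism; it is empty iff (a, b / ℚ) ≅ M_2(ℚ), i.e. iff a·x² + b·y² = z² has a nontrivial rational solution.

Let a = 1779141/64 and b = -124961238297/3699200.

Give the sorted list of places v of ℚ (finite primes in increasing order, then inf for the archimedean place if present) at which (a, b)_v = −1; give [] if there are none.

[2, 3, 13, 19]

Mod squares: a ≡ 741, b ≡ -2914. Check v ∈ {∞, 2, 3, 5, 7, 13, 17, 19, 31, 47}.
v=∞: 741 > 0 and -2914 < 0  ⇒  (a,b)_∞ = +1.
v=17: a=17^0·(≡7), b=17^-2·(≡5) mod 17; (7|17)=-1, (5|17)=-1; (−1)^{0·-2·8}·(-1)^-2·(-1)^0 = +1.
v=31: a=31^0·(≡10), b=31^1·(≡30) mod 31; (10|31)=+1, (30|31)=-1; (−1)^{0·1·15}·(+1)^1·(-1)^0 = +1.
v=13: a=13^1·(≡7), b=13^0·(≡6) mod 13; (7|13)=-1, (6|13)=-1; (−1)^{1·0·6}·(-1)^0·(-1)^1 = -1.
v=2: v_2(a)=-6, v_2(b)=-9; units ≡ 5, 7 (mod 8); ε·ε+αω+βω = 0·1+-6·0+-9·1 ≡ 1  ⇒  (a,b)_2 = -1.
v=3: a=3^1·(≡1), b=3^6·(≡2) mod 3; (1|3)=+1, (2|3)=-1; (−1)^{1·6·1}·(+1)^6·(-1)^1 = -1.
v=19: a=19^1·(≡1), b=19^0·(≡3) mod 19; (1|19)=+1, (3|19)=-1; (−1)^{1·0·9}·(+1)^0·(-1)^1 = -1.
v=5: a=5^0·(≡4), b=5^-2·(≡1) mod 5; (4|5)=+1, (1|5)=+1; (−1)^{0·-2·2}·(+1)^-2·(+1)^0 = +1.
v=7: a=7^4·(≡6), b=7^6·(≡6) mod 7; (6|7)=-1, (6|7)=-1; (−1)^{4·6·3}·(-1)^6·(-1)^4 = +1.
v=47: a=47^0·(≡14), b=47^1·(≡14) mod 47; (14|47)=+1, (14|47)=+1; (−1)^{0·1·23}·(+1)^1·(+1)^0 = +1.
(741, -2914 / ℚ) ramifies at {2, 3, 13, 19}: a division algebra.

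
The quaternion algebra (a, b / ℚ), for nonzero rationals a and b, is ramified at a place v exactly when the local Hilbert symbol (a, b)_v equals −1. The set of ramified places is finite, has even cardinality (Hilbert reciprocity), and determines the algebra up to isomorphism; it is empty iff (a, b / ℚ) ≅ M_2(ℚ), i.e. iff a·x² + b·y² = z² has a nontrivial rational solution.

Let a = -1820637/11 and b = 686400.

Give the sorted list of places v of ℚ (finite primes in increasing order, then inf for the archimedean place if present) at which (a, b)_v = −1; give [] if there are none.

[11, 13]

(a, b) ≡ (-1463, 429) mod (ℚ^×)²; places V = {2, 3, 5, 7, 11, 13, 19, ∞}.
(a,b)_19: α=1, u≡15; β=0, v≡6 (mod 19); (15|19)=-1, (6|19)=+1; sign (−1)^0·-1^0·+1^1 = +1.
(a,b)_5: α=0, u≡3; β=2, v≡1 (mod 5); (3|5)=-1, (1|5)=+1; sign (−1)^0·-1^2·+1^0 = +1.
(a,b)_11: α=-1, u≡6; β=1, v≡8 (mod 11); (6|11)=-1, (8|11)=-1; sign (−1)^1·-1^1·-1^-1 = -1.
(a,b)_3: α=4, u≡1; β=1, v≡2 (mod 3); (1|3)=+1, (2|3)=-1; sign (−1)^0·+1^1·-1^4 = +1.
(a,b)_13: α=2, u≡11; β=1, v≡7 (mod 13); (11|13)=-1, (7|13)=-1; sign (−1)^0·-1^1·-1^2 = -1.
(a,b)_7: α=1, u≡2; β=0, v≡1 (mod 7); (2|7)=+1, (1|7)=+1; sign (−1)^0·+1^0·+1^1 = +1.
(a,b)_∞: sgn(-1463)=−, sgn(429)=+, so +1.
(a,b)_2: α=0, β=6; u≡1, v≡5 (mod 8); ε(u)ε(v)=0·0, αω(v)=0·1, βω(u)=6·0; sum ≡ 0  ⇒  +1.
|Ram(-1463, 429)| = 2, even; anisotropic at {11, 13}.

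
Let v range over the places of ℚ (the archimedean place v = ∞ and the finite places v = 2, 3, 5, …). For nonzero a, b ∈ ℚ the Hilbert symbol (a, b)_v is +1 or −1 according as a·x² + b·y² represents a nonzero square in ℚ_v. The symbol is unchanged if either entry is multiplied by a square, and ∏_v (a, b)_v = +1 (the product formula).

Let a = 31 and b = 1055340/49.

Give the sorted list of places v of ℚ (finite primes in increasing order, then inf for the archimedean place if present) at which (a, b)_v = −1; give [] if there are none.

Mod squares: a ≡ 31, b ≡ 29315. Check v ∈ {∞, 2, 3, 5, 7, 11, 13, 31, 41}.
v=3: a=3^0·(≡1), b=3^2·(≡2) mod 3; (1|3)=+1, (2|3)=-1; (−1)^{0·2·1}·(+1)^2·(-1)^0 = +1.
v=5: a=5^0·(≡1), b=5^1·(≡2) mod 5; (1|5)=+1, (2|5)=-1; (−1)^{0·1·2}·(+1)^1·(-1)^0 = +1.
v=7: a=7^0·(≡3), b=7^-2·(≡6) mod 7; (3|7)=-1, (6|7)=-1; (−1)^{0·-2·3}·(-1)^-2·(-1)^0 = +1.
v=31: a=31^1·(≡1), b=31^0·(≡9) mod 31; (1|31)=+1, (9|31)=+1; (−1)^{1·0·15}·(+1)^0·(+1)^1 = +1.
v=11: a=11^0·(≡9), b=11^1·(≡4) mod 11; (9|11)=+1, (4|11)=+1; (−1)^{0·1·5}·(+1)^1·(+1)^0 = +1.
v=2: v_2(a)=0, v_2(b)=2; units ≡ 7, 3 (mod 8); ε·ε+αω+βω = 1·1+0·1+2·0 ≡ 1  ⇒  (a,b)_2 = -1.
v=∞: 31 > 0 and 29315 > 0  ⇒  (a,b)_∞ = +1.
v=41: a=41^0·(≡31), b=41^1·(≡40) mod 41; (31|41)=+1, (40|41)=+1; (−1)^{0·1·20}·(+1)^1·(+1)^0 = +1.
v=13: a=13^0·(≡5), b=13^1·(≡6) mod 13; (5|13)=-1, (6|13)=-1; (−1)^{0·1·6}·(-1)^1·(-1)^0 = -1.
(31, 29315 / ℚ) ramifies at {2, 13}: a division algebra.

[2, 13]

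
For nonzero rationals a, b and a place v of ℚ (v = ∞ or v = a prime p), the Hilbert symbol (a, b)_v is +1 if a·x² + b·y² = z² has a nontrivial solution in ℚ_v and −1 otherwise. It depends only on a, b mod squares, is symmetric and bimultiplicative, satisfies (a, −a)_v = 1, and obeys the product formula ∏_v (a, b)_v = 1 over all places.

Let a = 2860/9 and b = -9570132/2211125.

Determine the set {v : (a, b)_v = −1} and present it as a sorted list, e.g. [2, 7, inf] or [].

(a, b) ≡ (715, -65) mod (ℚ^×)²; places V = {2, 3, 5, 7, 11, 13, 19, ∞}.
(a,b)_7: α=0, u≡2; β=-2, v≡3 (mod 7); (2|7)=+1, (3|7)=-1; sign (−1)^0·+1^-2·-1^0 = +1.
(a,b)_13: α=1, u≡10; β=3, v≡11 (mod 13); (10|13)=+1, (11|13)=-1; sign (−1)^0·+1^3·-1^1 = -1.
(a,b)_5: α=1, u≡3; β=-3, v≡2 (mod 5); (3|5)=-1, (2|5)=-1; sign (−1)^0·-1^-3·-1^1 = +1.
(a,b)_2: α=2, β=2; u≡3, v≡7 (mod 8); ε(u)ε(v)=1·1, αω(v)=2·0, βω(u)=2·1; sum ≡ 1  ⇒  -1.
(a,b)_∞: sgn(715)=+, sgn(-65)=−, so +1.
(a,b)_11: α=1, u≡2; β=2, v≡5 (mod 11); (2|11)=-1, (5|11)=+1; sign (−1)^0·-1^2·+1^1 = +1.
(a,b)_3: α=-2, u≡1; β=2, v≡1 (mod 3); (1|3)=+1, (1|3)=+1; sign (−1)^0·+1^2·+1^-2 = +1.
(a,b)_19: α=0, u≡18; β=-2, v≡5 (mod 19); (18|19)=-1, (5|19)=+1; sign (−1)^0·-1^-2·+1^0 = +1.
(715, -65 / ℚ) ramifies at {2, 13}: a division algebra.

[2, 13]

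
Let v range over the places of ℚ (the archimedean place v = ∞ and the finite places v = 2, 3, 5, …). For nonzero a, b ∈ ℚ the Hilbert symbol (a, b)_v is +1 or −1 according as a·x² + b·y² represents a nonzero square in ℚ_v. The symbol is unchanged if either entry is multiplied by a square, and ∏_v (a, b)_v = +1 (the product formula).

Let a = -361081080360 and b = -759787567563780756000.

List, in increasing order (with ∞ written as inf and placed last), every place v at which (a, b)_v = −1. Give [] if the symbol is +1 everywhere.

[13, inf]

(a, b) ≡ (-10010, -4290) mod (ℚ^×)²; places V = {2, 3, 5, 7, 11, 13, ∞}.
(a,b)_13: α=3, u≡9; β=5, v≡11 (mod 13); (9|13)=+1, (11|13)=-1; sign (−1)^0·+1^5·-1^3 = -1.
(a,b)_2: α=3, β=5; u≡3, v≡7 (mod 8); ε(u)ε(v)=1·1, αω(v)=3·0, βω(u)=5·1; sum ≡ 0  ⇒  +1.
(a,b)_7: α=3, u≡3; β=6, v≡1 (mod 7); (3|7)=-1, (1|7)=+1; sign (−1)^0·-1^6·+1^3 = +1.
(a,b)_11: α=3, u≡4; β=5, v≡8 (mod 11); (4|11)=+1, (8|11)=-1; sign (−1)^1·+1^5·-1^3 = +1.
(a,b)_5: α=1, u≡3; β=3, v≡2 (mod 5); (3|5)=-1, (2|5)=-1; sign (−1)^0·-1^3·-1^1 = +1.
(a,b)_3: α=2, u≡1; β=3, v≡1 (mod 3); (1|3)=+1, (1|3)=+1; sign (−1)^0·+1^3·+1^2 = +1.
(a,b)_∞: sgn(-10010)=−, sgn(-4290)=−, so -1.
(-10010, -4290 / ℚ) ramifies at {13, ∞}: a division algebra.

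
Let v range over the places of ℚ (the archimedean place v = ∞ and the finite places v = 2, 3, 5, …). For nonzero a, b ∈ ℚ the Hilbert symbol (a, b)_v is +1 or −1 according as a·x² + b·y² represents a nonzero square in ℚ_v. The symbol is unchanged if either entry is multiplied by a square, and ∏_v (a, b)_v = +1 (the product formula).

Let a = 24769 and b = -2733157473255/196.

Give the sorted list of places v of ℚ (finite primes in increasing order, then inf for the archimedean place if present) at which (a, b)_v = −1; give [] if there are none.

[11, 47]

(a, b) ≡ (24769, -55) mod (ℚ^×)²; places V = {2, 3, 5, 7, 11, 17, 31, 47, ∞}.
(a,b)_31: α=1, u≡24; β=2, v≡10 (mod 31); (24|31)=-1, (10|31)=+1; sign (−1)^0·-1^2·+1^1 = +1.
(a,b)_3: α=0, u≡1; β=4, v≡2 (mod 3); (1|3)=+1, (2|3)=-1; sign (−1)^0·+1^4·-1^0 = +1.
(a,b)_∞: sgn(24769)=+, sgn(-55)=−, so +1.
(a,b)_47: α=1, u≡10; β=2, v≡31 (mod 47); (10|47)=-1, (31|47)=-1; sign (−1)^0·-1^2·-1^1 = -1.
(a,b)_2: α=0, β=-2; u≡1, v≡1 (mod 8); ε(u)ε(v)=0·0, αω(v)=0·0, βω(u)=-2·0; sum ≡ 0  ⇒  +1.
(a,b)_17: α=1, u≡12; β=2, v≡1 (mod 17); (12|17)=-1, (1|17)=+1; sign (−1)^0·-1^2·+1^1 = +1.
(a,b)_5: α=0, u≡4; β=1, v≡4 (mod 5); (4|5)=+1, (4|5)=+1; sign (−1)^0·+1^1·+1^0 = +1.
(a,b)_7: α=0, u≡3; β=-2, v≡2 (mod 7); (3|7)=-1, (2|7)=+1; sign (−1)^0·-1^-2·+1^0 = +1.
(a,b)_11: α=0, u≡8; β=1, v≡2 (mod 11); (8|11)=-1, (2|11)=-1; sign (−1)^0·-1^1·-1^0 = -1.
Ram(24769, -55) = {11, 47}; no ℚ_11-point on the conic.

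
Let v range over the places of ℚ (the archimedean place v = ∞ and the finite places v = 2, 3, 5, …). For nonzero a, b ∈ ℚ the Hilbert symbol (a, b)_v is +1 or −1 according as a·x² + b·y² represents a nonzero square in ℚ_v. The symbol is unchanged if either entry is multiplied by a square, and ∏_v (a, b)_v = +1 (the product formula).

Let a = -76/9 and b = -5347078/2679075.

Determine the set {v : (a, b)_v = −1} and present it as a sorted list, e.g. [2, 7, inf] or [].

[2, 3, 19, inf]

(a, b) ≡ (-19, -66) mod (ℚ^×)²; places V = {2, 3, 5, 7, 11, 17, 19, 29, ∞}.
(a,b)_2: α=2, β=1; u≡5, v≡7 (mod 8); ε(u)ε(v)=0·1, αω(v)=2·0, βω(u)=1·1; sum ≡ 1  ⇒  -1.
(a,b)_19: α=1, u≡8; β=0, v≡3 (mod 19); (8|19)=-1, (3|19)=-1; sign (−1)^0·-1^0·-1^1 = -1.
(a,b)_11: α=0, u≡5; β=1, v≡1 (mod 11); (5|11)=+1, (1|11)=+1; sign (−1)^0·+1^1·+1^0 = +1.
(a,b)_∞: sgn(-19)=−, sgn(-66)=−, so -1.
(a,b)_3: α=-2, u≡2; β=-7, v≡2 (mod 3); (2|3)=-1, (2|3)=-1; sign (−1)^0·-1^-7·-1^-2 = -1.
(a,b)_7: α=0, u≡4; β=-2, v≡1 (mod 7); (4|7)=+1, (1|7)=+1; sign (−1)^0·+1^-2·+1^0 = +1.
(a,b)_17: α=0, u≡1; β=2, v≡1 (mod 17); (1|17)=+1, (1|17)=+1; sign (−1)^0·+1^2·+1^0 = +1.
(a,b)_29: α=0, u≡27; β=2, v≡12 (mod 29); (27|29)=-1, (12|29)=-1; sign (−1)^0·-1^2·-1^0 = +1.
(a,b)_5: α=0, u≡1; β=-2, v≡4 (mod 5); (1|5)=+1, (4|5)=+1; sign (−1)^0·+1^-2·+1^0 = +1.
(-19, -66 / ℚ) ramifies at {2, 3, 19, ∞}: a division algebra.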